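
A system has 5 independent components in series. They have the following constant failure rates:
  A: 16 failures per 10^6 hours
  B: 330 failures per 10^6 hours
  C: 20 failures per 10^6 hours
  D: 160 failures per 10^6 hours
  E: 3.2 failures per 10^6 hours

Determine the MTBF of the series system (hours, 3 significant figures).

1890

Series of exponential components: λ_sys = Σ λ_i
λ_sys = 0.000016 + 0.00033 + 0.000020 + 0.00016 + 0.0000032 = 5.2920e-04 /h
MTBF = 1 / λ_sys = 1890 h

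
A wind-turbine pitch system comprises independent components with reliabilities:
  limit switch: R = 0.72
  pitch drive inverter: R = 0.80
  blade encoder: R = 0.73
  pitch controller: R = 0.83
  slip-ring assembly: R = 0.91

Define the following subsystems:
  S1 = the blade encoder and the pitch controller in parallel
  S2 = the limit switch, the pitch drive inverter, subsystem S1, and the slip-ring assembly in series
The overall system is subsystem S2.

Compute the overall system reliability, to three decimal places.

0.500

Parallel (blade encoder and pitch controller): 1 − (1 − 0.73000)(1 − 0.83000) = 0.95410
Series (limit switch, pitch drive inverter, [0.95410], and slip-ring assembly): 0.72000 × 0.80000 × 0.95410 × 0.91000 = 0.500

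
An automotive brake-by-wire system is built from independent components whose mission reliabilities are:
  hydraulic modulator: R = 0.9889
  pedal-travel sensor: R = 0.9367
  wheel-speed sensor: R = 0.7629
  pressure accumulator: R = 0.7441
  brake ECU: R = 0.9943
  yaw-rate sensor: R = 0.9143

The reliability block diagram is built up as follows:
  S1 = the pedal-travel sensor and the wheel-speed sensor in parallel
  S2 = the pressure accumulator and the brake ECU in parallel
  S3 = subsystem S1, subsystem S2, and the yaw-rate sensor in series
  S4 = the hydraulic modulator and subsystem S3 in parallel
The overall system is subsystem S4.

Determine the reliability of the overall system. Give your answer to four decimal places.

Parallel (pedal-travel sensor and wheel-speed sensor): 1 − (1 − 0.936700)(1 − 0.762900) = 0.984992
Parallel (pressure accumulator and brake ECU): 1 − (1 − 0.744100)(1 − 0.994300) = 0.998541
Series ([0.984992], [0.998541], and yaw-rate sensor): 0.984992 × 0.998541 × 0.914300 = 0.899264
Parallel (hydraulic modulator and [0.899264]): 1 − (1 − 0.988900)(1 − 0.899264) = 0.9989

0.9989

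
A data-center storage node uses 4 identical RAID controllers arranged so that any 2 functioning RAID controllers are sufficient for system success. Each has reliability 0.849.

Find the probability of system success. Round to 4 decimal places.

R = Σ_{i=2}^{4} C(4,i) p^i (1−p)^{4−i} with p = 0.849
C(4,2)·0.849^2·0.151^2 = 0.098610
C(4,3)·0.849^3·0.151^1 = 0.369624
C(4,4)·0.849^4·0.151^0 = 0.519554
Sum = 0.9878

0.9878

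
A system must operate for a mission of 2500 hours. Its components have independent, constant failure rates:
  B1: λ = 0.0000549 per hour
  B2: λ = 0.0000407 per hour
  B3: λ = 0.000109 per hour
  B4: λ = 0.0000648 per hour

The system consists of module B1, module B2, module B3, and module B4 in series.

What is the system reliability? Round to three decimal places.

R(B1) = exp(−0.0000549 × 2500) = 0.87175
R(B2) = exp(−0.0000407 × 2500) = 0.90326
R(B3) = exp(−0.000109 × 2500) = 0.76147
R(B4) = exp(−0.0000648 × 2500) = 0.85044
Series (B1, B2, B3, and B4): 0.87175 × 0.90326 × 0.76147 × 0.85044 = 0.510

0.510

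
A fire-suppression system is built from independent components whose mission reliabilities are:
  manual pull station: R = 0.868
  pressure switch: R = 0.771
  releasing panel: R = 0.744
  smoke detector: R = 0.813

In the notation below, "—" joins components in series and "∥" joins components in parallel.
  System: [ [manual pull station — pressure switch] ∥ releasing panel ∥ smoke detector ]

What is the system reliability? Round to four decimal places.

0.9842

Series (manual pull station and pressure switch): 0.868000 × 0.771000 = 0.669228
Parallel ([0.669228], releasing panel, and smoke detector): 1 − (1 − 0.669228)(1 − 0.744000)(1 − 0.813000) = 0.9842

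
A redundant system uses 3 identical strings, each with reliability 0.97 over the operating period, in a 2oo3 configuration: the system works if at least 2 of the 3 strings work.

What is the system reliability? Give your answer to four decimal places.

0.9974

R = Σ_{i=2}^{3} C(3,i) p^i (1−p)^{3−i} with p = 0.97
C(3,2)·0.97^2·0.03^1 = 0.084681
C(3,3)·0.97^3·0.03^0 = 0.912673
Sum = 0.9974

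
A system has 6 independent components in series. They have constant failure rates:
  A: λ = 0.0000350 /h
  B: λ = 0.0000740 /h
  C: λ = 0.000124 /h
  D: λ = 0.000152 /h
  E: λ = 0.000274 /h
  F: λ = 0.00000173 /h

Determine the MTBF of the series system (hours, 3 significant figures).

1510

Series of exponential components: λ_sys = Σ λ_i
λ_sys = 0.0000350 + 0.0000740 + 0.000124 + 0.000152 + 0.000274 + 0.00000173 = 6.6073e-04 /h
MTBF = 1 / λ_sys = 1510 h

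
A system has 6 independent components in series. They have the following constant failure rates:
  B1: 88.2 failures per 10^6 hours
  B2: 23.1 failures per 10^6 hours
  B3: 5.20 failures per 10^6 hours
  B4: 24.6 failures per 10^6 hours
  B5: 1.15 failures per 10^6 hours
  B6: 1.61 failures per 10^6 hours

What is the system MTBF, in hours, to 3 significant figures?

Series of exponential components: λ_sys = Σ λ_i
λ_sys = 0.0000882 + 0.0000231 + 0.00000520 + 0.0000246 + 0.00000115 + 0.00000161 = 1.4386e-04 /h
MTBF = 1 / λ_sys = 6950 h

6950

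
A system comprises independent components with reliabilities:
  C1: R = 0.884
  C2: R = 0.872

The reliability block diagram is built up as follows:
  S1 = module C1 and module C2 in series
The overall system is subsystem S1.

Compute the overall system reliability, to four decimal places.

Series (C1 and C2): 0.884000 × 0.872000 = 0.7708

0.7708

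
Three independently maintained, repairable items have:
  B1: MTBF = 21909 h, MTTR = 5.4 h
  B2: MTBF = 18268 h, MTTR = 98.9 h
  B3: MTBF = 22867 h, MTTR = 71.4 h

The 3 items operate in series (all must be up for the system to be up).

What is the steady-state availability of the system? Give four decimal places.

0.9913

A(B1) = MTBF/(MTBF+MTTR) = 21909/(21909+5.4) = 0.999754
A(B2) = MTBF/(MTBF+MTTR) = 18268/(18268+98.9) = 0.994615
A(B3) = MTBF/(MTBF+MTTR) = 22867/(22867+71.4) = 0.996887
Series availability: 0.999754 × 0.994615 × 0.996887 = 0.9913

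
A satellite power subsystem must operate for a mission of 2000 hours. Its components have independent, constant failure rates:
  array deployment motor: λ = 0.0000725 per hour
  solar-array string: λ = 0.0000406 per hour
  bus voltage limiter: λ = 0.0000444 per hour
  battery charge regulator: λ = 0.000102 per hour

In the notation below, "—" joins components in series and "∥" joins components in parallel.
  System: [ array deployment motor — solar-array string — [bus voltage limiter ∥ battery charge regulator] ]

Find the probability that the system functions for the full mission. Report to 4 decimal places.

R(array deployment motor) = exp(−0.0000725 × 2000) = 0.865022
R(solar-array string) = exp(−0.0000406 × 2000) = 0.922009
R(bus voltage limiter) = exp(−0.0000444 × 2000) = 0.915029
R(battery charge regulator) = exp(−0.000102 × 2000) = 0.815462
Parallel (bus voltage limiter and battery charge regulator): 1 − (1 − 0.915029)(1 − 0.815462) = 0.984320
Series (array deployment motor, solar-array string, and [0.984320]): 0.865022 × 0.922009 × 0.984320 = 0.7851

0.7851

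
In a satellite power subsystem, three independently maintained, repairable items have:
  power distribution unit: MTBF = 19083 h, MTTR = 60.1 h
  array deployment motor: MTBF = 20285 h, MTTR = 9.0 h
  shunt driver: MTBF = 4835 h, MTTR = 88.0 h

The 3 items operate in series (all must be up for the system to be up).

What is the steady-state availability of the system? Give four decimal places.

0.9786

A(power distribution unit) = MTBF/(MTBF+MTTR) = 19083/(19083+60.1) = 0.996860
A(array deployment motor) = MTBF/(MTBF+MTTR) = 20285/(20285+9.0) = 0.999557
A(shunt driver) = MTBF/(MTBF+MTTR) = 4835/(4835+88.0) = 0.982125
Series availability: 0.996860 × 0.999557 × 0.982125 = 0.9786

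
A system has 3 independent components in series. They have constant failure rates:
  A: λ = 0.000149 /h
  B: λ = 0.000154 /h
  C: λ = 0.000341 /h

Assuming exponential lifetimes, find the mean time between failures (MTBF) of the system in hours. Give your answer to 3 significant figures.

1550

Series of exponential components: λ_sys = Σ λ_i
λ_sys = 0.000149 + 0.000154 + 0.000341 = 6.4400e-04 /h
MTBF = 1 / λ_sys = 1550 h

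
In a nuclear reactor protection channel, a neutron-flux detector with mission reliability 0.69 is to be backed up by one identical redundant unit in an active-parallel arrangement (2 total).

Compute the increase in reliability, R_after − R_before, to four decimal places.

0.2139

R_before = 0.69
R_after = 1 − (1 − 0.69)^2 = 0.9039
ΔR = 0.9039 − 0.69 = 0.2139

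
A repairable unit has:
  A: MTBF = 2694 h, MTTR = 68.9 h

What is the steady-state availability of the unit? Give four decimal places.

0.9751

A(A) = MTBF/(MTBF+MTTR) = 2694/(2694+68.9) = 0.9751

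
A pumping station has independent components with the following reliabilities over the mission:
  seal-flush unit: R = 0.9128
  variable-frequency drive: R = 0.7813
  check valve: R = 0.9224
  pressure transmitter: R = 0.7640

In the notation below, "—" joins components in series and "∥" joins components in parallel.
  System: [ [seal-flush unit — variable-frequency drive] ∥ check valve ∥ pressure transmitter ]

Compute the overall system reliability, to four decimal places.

0.9947

Series (seal-flush unit and variable-frequency drive): 0.912800 × 0.781300 = 0.713171
Parallel ([0.713171], check valve, and pressure transmitter): 1 − (1 − 0.713171)(1 − 0.922400)(1 − 0.764000) = 0.9947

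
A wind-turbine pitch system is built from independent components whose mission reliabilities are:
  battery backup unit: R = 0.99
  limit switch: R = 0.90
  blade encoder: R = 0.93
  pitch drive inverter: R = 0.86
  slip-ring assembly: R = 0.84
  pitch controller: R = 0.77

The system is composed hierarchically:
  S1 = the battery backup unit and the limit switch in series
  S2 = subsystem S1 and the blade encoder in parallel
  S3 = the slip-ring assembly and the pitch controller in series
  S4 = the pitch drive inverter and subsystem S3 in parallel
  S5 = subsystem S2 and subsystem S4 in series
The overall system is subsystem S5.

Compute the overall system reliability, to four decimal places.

0.9433

Series (battery backup unit and limit switch): 0.990000 × 0.900000 = 0.891000
Parallel ([0.891000] and blade encoder): 1 − (1 − 0.891000)(1 − 0.930000) = 0.992370
Series (slip-ring assembly and pitch controller): 0.840000 × 0.770000 = 0.646800
Parallel (pitch drive inverter and [0.646800]): 1 − (1 − 0.860000)(1 − 0.646800) = 0.950552
Series ([0.992370] and [0.950552]): 0.992370 × 0.950552 = 0.9433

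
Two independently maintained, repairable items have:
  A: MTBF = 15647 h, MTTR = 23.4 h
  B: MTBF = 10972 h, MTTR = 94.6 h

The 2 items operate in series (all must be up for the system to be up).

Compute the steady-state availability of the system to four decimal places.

A(A) = MTBF/(MTBF+MTTR) = 15647/(15647+23.4) = 0.998507
A(B) = MTBF/(MTBF+MTTR) = 10972/(10972+94.6) = 0.991452
Series availability: 0.998507 × 0.991452 = 0.9900

0.9900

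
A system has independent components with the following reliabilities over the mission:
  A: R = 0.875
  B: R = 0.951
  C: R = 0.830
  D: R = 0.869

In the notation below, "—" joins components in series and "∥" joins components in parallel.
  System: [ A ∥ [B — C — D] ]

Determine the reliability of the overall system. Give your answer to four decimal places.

0.9607

Series (B, C, and D): 0.951000 × 0.830000 × 0.869000 = 0.685928
Parallel (A and [0.685928]): 1 − (1 − 0.875000)(1 − 0.685928) = 0.9607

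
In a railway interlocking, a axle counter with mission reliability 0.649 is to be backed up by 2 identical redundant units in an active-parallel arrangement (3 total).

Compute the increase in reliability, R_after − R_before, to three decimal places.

R_before = 0.649
R_after = 1 − (1 − 0.649)^3 = 0.957
ΔR = 0.957 − 0.649 = 0.308

0.308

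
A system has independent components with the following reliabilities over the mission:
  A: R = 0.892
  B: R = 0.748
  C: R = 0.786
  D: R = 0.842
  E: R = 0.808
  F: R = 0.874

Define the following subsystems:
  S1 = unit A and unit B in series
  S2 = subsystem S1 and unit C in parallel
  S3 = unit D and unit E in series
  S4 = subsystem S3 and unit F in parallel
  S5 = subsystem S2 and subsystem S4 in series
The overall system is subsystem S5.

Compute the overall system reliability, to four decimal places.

Series (A and B): 0.892000 × 0.748000 = 0.667216
Parallel ([0.667216] and C): 1 − (1 − 0.667216)(1 − 0.786000) = 0.928784
Series (D and E): 0.842000 × 0.808000 = 0.680336
Parallel ([0.680336] and F): 1 − (1 − 0.680336)(1 − 0.874000) = 0.959722
Series ([0.928784] and [0.959722]): 0.928784 × 0.959722 = 0.8914

0.8914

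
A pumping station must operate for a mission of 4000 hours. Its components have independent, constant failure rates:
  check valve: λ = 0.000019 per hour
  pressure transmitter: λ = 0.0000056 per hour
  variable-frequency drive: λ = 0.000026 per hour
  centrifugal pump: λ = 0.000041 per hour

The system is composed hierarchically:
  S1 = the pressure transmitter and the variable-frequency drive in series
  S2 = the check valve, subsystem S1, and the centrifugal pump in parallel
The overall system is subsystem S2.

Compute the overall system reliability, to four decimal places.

0.9987

R(check valve) = exp(−0.000019 × 4000) = 0.926816
R(pressure transmitter) = exp(−0.0000056 × 4000) = 0.977849
R(variable-frequency drive) = exp(−0.000026 × 4000) = 0.901225
R(centrifugal pump) = exp(−0.000041 × 4000) = 0.848742
Series (pressure transmitter and variable-frequency drive): 0.977849 × 0.901225 = 0.881262
Parallel (check valve, [0.881262], and centrifugal pump): 1 − (1 − 0.926816)(1 − 0.881262)(1 − 0.848742) = 0.9987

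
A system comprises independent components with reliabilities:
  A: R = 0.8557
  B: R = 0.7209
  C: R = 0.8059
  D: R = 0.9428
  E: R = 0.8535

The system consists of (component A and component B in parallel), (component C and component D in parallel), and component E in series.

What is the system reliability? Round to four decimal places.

Parallel (A and B): 1 − (1 − 0.855700)(1 − 0.720900) = 0.959726
Parallel (C and D): 1 − (1 − 0.805900)(1 − 0.942800) = 0.988897
Series ([0.959726], [0.988897], and E): 0.959726 × 0.988897 × 0.853500 = 0.8100

0.8100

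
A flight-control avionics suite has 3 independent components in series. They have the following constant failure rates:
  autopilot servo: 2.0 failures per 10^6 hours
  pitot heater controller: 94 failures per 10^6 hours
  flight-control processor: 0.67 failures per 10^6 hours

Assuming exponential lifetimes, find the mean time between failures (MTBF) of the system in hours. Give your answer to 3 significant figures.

Series of exponential components: λ_sys = Σ λ_i
λ_sys = 0.0000020 + 0.000094 + 0.00000067 = 9.6670e-05 /h
MTBF = 1 / λ_sys = 10300 h

10300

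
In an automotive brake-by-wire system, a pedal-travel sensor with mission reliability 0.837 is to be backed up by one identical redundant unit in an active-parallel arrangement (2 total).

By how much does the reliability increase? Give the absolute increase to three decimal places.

R_before = 0.837
R_after = 1 − (1 − 0.837)^2 = 0.973
ΔR = 0.973 − 0.837 = 0.136

0.136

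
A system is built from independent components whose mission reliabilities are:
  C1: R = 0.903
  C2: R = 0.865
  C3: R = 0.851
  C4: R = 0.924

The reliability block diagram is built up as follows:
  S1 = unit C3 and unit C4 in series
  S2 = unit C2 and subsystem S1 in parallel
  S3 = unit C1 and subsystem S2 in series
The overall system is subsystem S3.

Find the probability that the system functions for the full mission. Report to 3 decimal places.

0.877

Series (C3 and C4): 0.85100 × 0.92400 = 0.78632
Parallel (C2 and [0.78632]): 1 − (1 − 0.86500)(1 − 0.78632) = 0.97115
Series (C1 and [0.97115]): 0.90300 × 0.97115 = 0.877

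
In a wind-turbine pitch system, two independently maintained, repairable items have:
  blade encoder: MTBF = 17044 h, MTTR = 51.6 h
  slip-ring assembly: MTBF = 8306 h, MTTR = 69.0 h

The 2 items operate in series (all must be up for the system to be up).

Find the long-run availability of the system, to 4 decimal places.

A(blade encoder) = MTBF/(MTBF+MTTR) = 17044/(17044+51.6) = 0.996982
A(slip-ring assembly) = MTBF/(MTBF+MTTR) = 8306/(8306+69.0) = 0.991761
Series availability: 0.996982 × 0.991761 = 0.9888

0.9888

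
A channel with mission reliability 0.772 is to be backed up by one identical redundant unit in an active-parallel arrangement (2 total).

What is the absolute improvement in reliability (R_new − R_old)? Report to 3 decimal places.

R_before = 0.772
R_after = 1 − (1 − 0.772)^2 = 0.948
ΔR = 0.948 − 0.772 = 0.176

0.176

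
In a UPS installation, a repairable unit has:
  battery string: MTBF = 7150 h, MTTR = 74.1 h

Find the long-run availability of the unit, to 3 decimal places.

0.990

A(battery string) = MTBF/(MTBF+MTTR) = 7150/(7150+74.1) = 0.990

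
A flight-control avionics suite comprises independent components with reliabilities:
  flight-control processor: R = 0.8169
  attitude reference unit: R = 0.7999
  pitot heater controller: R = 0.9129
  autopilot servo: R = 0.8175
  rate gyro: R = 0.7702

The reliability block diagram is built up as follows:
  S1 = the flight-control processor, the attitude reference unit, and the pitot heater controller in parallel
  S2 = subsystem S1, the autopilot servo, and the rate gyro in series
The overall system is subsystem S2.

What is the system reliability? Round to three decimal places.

Parallel (flight-control processor, attitude reference unit, and pitot heater controller): 1 − (1 − 0.81690)(1 − 0.79990)(1 − 0.91290) = 0.99681
Series ([0.99681], autopilot servo, and rate gyro): 0.99681 × 0.81750 × 0.77020 = 0.628

0.628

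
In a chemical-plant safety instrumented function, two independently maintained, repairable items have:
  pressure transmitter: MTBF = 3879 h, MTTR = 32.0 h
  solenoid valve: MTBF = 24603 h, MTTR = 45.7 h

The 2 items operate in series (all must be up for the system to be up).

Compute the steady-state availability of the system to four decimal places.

A(pressure transmitter) = MTBF/(MTBF+MTTR) = 3879/(3879+32.0) = 0.991818
A(solenoid valve) = MTBF/(MTBF+MTTR) = 24603/(24603+45.7) = 0.998146
Series availability: 0.991818 × 0.998146 = 0.9900

0.9900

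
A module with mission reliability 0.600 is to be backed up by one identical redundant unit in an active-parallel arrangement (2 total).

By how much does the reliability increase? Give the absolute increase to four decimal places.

R_before = 0.600
R_after = 1 − (1 − 0.600)^2 = 0.8400
ΔR = 0.8400 − 0.600 = 0.2400

0.2400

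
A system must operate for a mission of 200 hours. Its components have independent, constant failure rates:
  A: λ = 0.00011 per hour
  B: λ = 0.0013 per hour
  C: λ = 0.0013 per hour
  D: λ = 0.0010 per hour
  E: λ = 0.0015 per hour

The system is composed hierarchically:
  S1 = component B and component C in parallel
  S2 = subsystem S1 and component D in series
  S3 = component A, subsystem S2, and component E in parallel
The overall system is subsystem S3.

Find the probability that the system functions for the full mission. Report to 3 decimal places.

0.999

R(A) = exp(−0.00011 × 200) = 0.97824
R(B) = exp(−0.0013 × 200) = 0.77105
R(C) = exp(−0.0013 × 200) = 0.77105
R(D) = exp(−0.0010 × 200) = 0.81873
R(E) = exp(−0.0015 × 200) = 0.74082
Parallel (B and C): 1 − (1 − 0.77105)(1 − 0.77105) = 0.94758
Series ([0.94758] and D): 0.94758 × 0.81873 = 0.77581
Parallel (A, [0.77581], and E): 1 − (1 − 0.97824)(1 − 0.77581)(1 − 0.74082) = 0.999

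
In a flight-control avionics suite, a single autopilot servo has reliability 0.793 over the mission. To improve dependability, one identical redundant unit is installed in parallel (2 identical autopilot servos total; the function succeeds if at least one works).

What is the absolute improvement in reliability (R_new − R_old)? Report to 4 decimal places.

0.1642

R_before = 0.793
R_after = 1 − (1 − 0.793)^2 = 0.9572
ΔR = 0.9572 − 0.793 = 0.1642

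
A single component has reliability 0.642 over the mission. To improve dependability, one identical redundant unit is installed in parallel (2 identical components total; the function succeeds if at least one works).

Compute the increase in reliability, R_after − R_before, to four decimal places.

0.2298

R_before = 0.642
R_after = 1 − (1 − 0.642)^2 = 0.8718
ΔR = 0.8718 − 0.642 = 0.2298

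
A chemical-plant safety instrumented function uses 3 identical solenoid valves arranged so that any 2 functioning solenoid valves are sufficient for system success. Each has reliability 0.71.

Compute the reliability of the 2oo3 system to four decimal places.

R = Σ_{i=2}^{3} C(3,i) p^i (1−p)^{3−i} with p = 0.71
C(3,2)·0.71^2·0.29^1 = 0.438567
C(3,3)·0.71^3·0.29^0 = 0.357911
Sum = 0.7965

0.7965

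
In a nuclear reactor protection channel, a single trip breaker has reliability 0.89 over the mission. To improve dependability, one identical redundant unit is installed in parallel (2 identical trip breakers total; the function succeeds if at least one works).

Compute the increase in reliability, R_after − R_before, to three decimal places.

R_before = 0.89
R_after = 1 − (1 − 0.89)^2 = 0.988
ΔR = 0.988 − 0.89 = 0.098

0.098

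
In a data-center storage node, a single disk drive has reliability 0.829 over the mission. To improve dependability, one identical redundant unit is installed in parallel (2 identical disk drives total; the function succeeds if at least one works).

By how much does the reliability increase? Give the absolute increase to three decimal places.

R_before = 0.829
R_after = 1 − (1 − 0.829)^2 = 0.971
ΔR = 0.971 − 0.829 = 0.142

0.142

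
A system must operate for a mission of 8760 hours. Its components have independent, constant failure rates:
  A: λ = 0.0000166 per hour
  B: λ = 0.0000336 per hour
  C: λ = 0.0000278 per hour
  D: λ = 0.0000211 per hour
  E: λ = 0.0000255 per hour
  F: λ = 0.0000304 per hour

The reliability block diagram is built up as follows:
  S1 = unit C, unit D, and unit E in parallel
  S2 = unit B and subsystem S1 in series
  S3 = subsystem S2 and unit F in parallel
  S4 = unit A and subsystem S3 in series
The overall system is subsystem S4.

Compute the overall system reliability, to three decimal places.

R(A) = exp(−0.0000166 × 8760) = 0.86466
R(B) = exp(−0.0000336 × 8760) = 0.74503
R(C) = exp(−0.0000278 × 8760) = 0.78386
R(D) = exp(−0.0000211 × 8760) = 0.83124
R(E) = exp(−0.0000255 × 8760) = 0.79981
R(F) = exp(−0.0000304 × 8760) = 0.76621
Parallel (C, D, and E): 1 − (1 − 0.78386)(1 − 0.83124)(1 − 0.79981) = 0.99270
Series (B and [0.99270]): 0.74503 × 0.99270 = 0.73959
Parallel ([0.73959] and F): 1 − (1 − 0.73959)(1 − 0.76621) = 0.93912
Series (A and [0.93912]): 0.86466 × 0.93912 = 0.812

0.812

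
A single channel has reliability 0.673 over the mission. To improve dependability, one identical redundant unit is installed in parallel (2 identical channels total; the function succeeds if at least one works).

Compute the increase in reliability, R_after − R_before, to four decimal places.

R_before = 0.673
R_after = 1 − (1 − 0.673)^2 = 0.8931
ΔR = 0.8931 − 0.673 = 0.2201

0.2201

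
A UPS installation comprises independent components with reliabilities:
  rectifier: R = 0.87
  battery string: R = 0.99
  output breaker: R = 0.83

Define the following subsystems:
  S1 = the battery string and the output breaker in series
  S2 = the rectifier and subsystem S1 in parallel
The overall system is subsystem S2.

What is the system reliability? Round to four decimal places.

Series (battery string and output breaker): 0.990000 × 0.830000 = 0.821700
Parallel (rectifier and [0.821700]): 1 − (1 − 0.870000)(1 − 0.821700) = 0.9768

0.9768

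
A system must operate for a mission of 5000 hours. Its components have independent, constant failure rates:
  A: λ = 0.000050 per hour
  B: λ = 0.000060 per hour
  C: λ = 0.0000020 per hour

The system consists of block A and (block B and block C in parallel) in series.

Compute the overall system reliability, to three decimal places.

R(A) = exp(−0.000050 × 5000) = 0.77880
R(B) = exp(−0.000060 × 5000) = 0.74082
R(C) = exp(−0.0000020 × 5000) = 0.99005
Parallel (B and C): 1 − (1 − 0.74082)(1 − 0.99005) = 0.99742
Series (A and [0.99742]): 0.77880 × 0.99742 = 0.777

0.777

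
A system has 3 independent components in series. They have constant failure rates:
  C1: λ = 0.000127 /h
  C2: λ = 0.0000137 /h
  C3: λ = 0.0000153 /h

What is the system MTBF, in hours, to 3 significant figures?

6410

Series of exponential components: λ_sys = Σ λ_i
λ_sys = 0.000127 + 0.0000137 + 0.0000153 = 1.5600e-04 /h
MTBF = 1 / λ_sys = 6410 h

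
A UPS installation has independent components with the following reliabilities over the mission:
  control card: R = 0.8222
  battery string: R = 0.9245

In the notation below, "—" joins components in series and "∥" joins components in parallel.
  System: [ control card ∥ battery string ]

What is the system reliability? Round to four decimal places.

0.9866

Parallel (control card and battery string): 1 − (1 − 0.822200)(1 − 0.924500) = 0.9866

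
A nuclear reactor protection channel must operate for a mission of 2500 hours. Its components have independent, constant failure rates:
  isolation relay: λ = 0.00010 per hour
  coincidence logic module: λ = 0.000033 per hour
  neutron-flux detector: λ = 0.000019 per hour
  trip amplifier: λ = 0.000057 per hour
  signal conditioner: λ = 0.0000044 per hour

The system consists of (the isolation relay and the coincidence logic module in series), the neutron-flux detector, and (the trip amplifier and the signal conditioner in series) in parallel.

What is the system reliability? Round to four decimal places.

R(isolation relay) = exp(−0.00010 × 2500) = 0.778801
R(coincidence logic module) = exp(−0.000033 × 2500) = 0.920811
R(neutron-flux detector) = exp(−0.000019 × 2500) = 0.953610
R(trip amplifier) = exp(−0.000057 × 2500) = 0.867188
R(signal conditioner) = exp(−0.0000044 × 2500) = 0.989060
Series (isolation relay and coincidence logic module): 0.778801 × 0.920811 = 0.717129
Series (trip amplifier and signal conditioner): 0.867188 × 0.989060 = 0.857701
Parallel ([0.717129], neutron-flux detector, and [0.857701]): 1 − (1 − 0.717129)(1 − 0.953610)(1 − 0.857701) = 0.9981

0.9981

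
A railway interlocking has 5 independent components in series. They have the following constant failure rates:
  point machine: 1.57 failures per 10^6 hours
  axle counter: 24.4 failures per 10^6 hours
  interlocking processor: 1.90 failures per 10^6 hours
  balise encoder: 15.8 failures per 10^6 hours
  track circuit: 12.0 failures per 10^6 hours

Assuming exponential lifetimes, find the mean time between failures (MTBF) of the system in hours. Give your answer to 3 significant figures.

18000

Series of exponential components: λ_sys = Σ λ_i
λ_sys = 0.00000157 + 0.0000244 + 0.00000190 + 0.0000158 + 0.0000120 = 5.5670e-05 /h
MTBF = 1 / λ_sys = 18000 h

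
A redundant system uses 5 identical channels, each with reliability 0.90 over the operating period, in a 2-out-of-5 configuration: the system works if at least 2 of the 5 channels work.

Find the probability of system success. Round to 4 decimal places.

0.9995

R = Σ_{i=2}^{5} C(5,i) p^i (1−p)^{5−i} with p = 0.90
C(5,2)·0.90^2·0.10^3 = 0.008100
C(5,3)·0.90^3·0.10^2 = 0.072900
C(5,4)·0.90^4·0.10^1 = 0.328050
C(5,5)·0.90^5·0.10^0 = 0.590490
Sum = 0.9995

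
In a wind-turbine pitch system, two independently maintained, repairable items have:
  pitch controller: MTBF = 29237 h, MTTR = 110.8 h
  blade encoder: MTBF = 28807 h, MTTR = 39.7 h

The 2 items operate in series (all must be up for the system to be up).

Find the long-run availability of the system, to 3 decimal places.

0.995

A(pitch controller) = MTBF/(MTBF+MTTR) = 29237/(29237+110.8) = 0.996225
A(blade encoder) = MTBF/(MTBF+MTTR) = 28807/(28807+39.7) = 0.998624
Series availability: 0.996225 × 0.998624 = 0.995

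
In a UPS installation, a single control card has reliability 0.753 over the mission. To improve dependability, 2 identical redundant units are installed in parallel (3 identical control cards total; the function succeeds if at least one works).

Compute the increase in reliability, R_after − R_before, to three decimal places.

R_before = 0.753
R_after = 1 − (1 − 0.753)^3 = 0.985
ΔR = 0.985 − 0.753 = 0.232

0.232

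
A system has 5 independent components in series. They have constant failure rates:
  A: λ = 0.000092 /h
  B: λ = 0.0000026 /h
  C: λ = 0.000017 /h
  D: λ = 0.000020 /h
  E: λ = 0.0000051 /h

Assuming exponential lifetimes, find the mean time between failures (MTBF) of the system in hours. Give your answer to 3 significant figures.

Series of exponential components: λ_sys = Σ λ_i
λ_sys = 0.000092 + 0.0000026 + 0.000017 + 0.000020 + 0.0000051 = 1.3670e-04 /h
MTBF = 1 / λ_sys = 7320 h

7320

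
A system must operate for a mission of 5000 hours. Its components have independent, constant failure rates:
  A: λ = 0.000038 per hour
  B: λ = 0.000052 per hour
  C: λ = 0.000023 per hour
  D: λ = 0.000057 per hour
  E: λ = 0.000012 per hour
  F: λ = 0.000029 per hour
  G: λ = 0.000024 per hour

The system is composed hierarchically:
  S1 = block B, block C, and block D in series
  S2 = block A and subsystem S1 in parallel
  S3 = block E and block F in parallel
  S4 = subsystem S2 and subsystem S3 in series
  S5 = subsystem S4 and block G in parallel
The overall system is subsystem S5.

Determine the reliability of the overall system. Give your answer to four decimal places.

R(A) = exp(−0.000038 × 5000) = 0.826959
R(B) = exp(−0.000052 × 5000) = 0.771052
R(C) = exp(−0.000023 × 5000) = 0.891366
R(D) = exp(−0.000057 × 5000) = 0.752014
R(E) = exp(−0.000012 × 5000) = 0.941765
R(F) = exp(−0.000029 × 5000) = 0.865022
R(G) = exp(−0.000024 × 5000) = 0.886920
Series (B, C, and D): 0.771052 × 0.891366 × 0.752014 = 0.516851
Parallel (A and [0.516851]): 1 − (1 − 0.826959)(1 − 0.516851) = 0.916395
Parallel (E and F): 1 − (1 − 0.941765)(1 − 0.865022) = 0.992140
Series ([0.916395] and [0.992140]): 0.916395 × 0.992140 = 0.909192
Parallel ([0.909192] and G): 1 − (1 − 0.909192)(1 − 0.886920) = 0.9897

0.9897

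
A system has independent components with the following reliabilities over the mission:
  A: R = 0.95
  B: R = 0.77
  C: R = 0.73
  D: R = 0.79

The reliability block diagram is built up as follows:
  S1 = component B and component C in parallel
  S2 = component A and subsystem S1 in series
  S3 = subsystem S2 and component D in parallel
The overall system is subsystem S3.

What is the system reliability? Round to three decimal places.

0.977

Parallel (B and C): 1 − (1 − 0.77000)(1 − 0.73000) = 0.93790
Series (A and [0.93790]): 0.95000 × 0.93790 = 0.89101
Parallel ([0.89101] and D): 1 − (1 − 0.89101)(1 − 0.79000) = 0.977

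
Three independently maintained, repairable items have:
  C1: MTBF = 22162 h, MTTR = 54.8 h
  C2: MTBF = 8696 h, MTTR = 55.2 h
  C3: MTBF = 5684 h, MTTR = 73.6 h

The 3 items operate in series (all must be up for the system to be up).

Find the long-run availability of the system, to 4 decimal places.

A(C1) = MTBF/(MTBF+MTTR) = 22162/(22162+54.8) = 0.997533
A(C2) = MTBF/(MTBF+MTTR) = 8696/(8696+55.2) = 0.993692
A(C3) = MTBF/(MTBF+MTTR) = 5684/(5684+73.6) = 0.987217
Series availability: 0.997533 × 0.993692 × 0.987217 = 0.9786

0.9786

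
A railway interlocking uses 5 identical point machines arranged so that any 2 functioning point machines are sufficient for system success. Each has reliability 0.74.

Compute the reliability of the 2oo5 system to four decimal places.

R = Σ_{i=2}^{5} C(5,i) p^i (1−p)^{5−i} with p = 0.74
C(5,2)·0.74^2·0.26^3 = 0.096246
C(5,3)·0.74^3·0.26^2 = 0.273931
C(5,4)·0.74^4·0.26^1 = 0.389825
C(5,5)·0.74^5·0.26^0 = 0.221901
Sum = 0.9819

0.9819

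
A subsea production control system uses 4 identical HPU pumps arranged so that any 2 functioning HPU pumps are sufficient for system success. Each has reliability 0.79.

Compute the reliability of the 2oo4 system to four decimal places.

0.9688

R = Σ_{i=2}^{4} C(4,i) p^i (1−p)^{4−i} with p = 0.79
C(4,2)·0.79^2·0.21^2 = 0.165137
C(4,3)·0.79^3·0.21^1 = 0.414153
C(4,4)·0.79^4·0.21^0 = 0.389501
Sum = 0.9688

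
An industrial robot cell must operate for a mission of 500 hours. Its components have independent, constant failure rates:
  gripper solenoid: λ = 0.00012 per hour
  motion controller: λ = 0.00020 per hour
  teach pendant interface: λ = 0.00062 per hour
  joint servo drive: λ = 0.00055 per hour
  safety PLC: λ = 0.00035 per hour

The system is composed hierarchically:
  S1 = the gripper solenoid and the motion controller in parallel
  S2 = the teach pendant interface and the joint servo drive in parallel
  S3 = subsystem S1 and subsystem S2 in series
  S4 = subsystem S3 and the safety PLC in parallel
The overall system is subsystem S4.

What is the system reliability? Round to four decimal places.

0.9889

R(gripper solenoid) = exp(−0.00012 × 500) = 0.941765
R(motion controller) = exp(−0.00020 × 500) = 0.904837
R(teach pendant interface) = exp(−0.00062 × 500) = 0.733447
R(joint servo drive) = exp(−0.00055 × 500) = 0.759572
R(safety PLC) = exp(−0.00035 × 500) = 0.839457
Parallel (gripper solenoid and motion controller): 1 − (1 − 0.941765)(1 − 0.904837) = 0.994458
Parallel (teach pendant interface and joint servo drive): 1 − (1 − 0.733447)(1 − 0.759572) = 0.935913
Series ([0.994458] and [0.935913]): 0.994458 × 0.935913 = 0.930726
Parallel ([0.930726] and safety PLC): 1 − (1 − 0.930726)(1 − 0.839457) = 0.9889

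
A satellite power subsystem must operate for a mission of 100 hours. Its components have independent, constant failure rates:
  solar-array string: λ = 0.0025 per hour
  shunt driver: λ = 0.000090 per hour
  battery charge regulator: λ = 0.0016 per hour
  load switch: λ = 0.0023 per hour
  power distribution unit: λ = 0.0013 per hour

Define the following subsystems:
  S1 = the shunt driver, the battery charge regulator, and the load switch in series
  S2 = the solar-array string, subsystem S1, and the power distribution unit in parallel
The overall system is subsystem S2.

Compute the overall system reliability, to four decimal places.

R(solar-array string) = exp(−0.0025 × 100) = 0.778801
R(shunt driver) = exp(−0.000090 × 100) = 0.991040
R(battery charge regulator) = exp(−0.0016 × 100) = 0.852144
R(load switch) = exp(−0.0023 × 100) = 0.794534
R(power distribution unit) = exp(−0.0013 × 100) = 0.878095
Series (shunt driver, battery charge regulator, and load switch): 0.991040 × 0.852144 × 0.794534 = 0.670991
Parallel (solar-array string, [0.670991], and power distribution unit): 1 − (1 − 0.778801)(1 − 0.670991)(1 − 0.878095) = 0.9911

0.9911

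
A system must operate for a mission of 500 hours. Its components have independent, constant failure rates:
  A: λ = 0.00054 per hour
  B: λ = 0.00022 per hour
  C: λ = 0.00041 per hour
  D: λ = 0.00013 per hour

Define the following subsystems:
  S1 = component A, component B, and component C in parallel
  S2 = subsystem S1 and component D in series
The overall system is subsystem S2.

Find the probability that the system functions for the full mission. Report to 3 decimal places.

R(A) = exp(−0.00054 × 500) = 0.76338
R(B) = exp(−0.00022 × 500) = 0.89583
R(C) = exp(−0.00041 × 500) = 0.81465
R(D) = exp(−0.00013 × 500) = 0.93707
Parallel (A, B, and C): 1 − (1 − 0.76338)(1 − 0.89583)(1 − 0.81465) = 0.99543
Series ([0.99543] and D): 0.99543 × 0.93707 = 0.933

0.933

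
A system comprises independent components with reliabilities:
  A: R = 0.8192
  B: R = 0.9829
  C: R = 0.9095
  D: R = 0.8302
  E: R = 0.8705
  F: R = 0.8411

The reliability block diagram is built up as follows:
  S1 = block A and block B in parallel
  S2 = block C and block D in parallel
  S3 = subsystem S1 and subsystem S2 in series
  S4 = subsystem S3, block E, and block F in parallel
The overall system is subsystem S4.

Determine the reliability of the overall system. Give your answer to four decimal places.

0.9996

Parallel (A and B): 1 − (1 − 0.819200)(1 − 0.982900) = 0.996908
Parallel (C and D): 1 − (1 − 0.909500)(1 − 0.830200) = 0.984633
Series ([0.996908] and [0.984633]): 0.996908 × 0.984633 = 0.981589
Parallel ([0.981589], E, and F): 1 − (1 − 0.981589)(1 − 0.870500)(1 − 0.841100) = 0.9996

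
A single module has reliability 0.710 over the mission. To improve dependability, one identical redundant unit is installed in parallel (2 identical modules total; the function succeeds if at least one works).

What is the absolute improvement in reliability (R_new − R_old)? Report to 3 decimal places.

R_before = 0.710
R_after = 1 − (1 − 0.710)^2 = 0.916
ΔR = 0.916 − 0.710 = 0.206

0.206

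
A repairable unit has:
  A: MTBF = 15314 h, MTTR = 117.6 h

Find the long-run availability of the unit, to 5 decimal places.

A(A) = MTBF/(MTBF+MTTR) = 15314/(15314+117.6) = 0.99238

0.99238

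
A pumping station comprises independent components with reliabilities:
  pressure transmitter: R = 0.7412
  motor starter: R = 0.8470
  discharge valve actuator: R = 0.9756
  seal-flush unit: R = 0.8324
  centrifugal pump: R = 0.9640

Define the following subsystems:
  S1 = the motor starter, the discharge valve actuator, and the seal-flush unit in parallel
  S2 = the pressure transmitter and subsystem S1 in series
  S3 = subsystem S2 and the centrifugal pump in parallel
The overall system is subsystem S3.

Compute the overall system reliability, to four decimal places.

Parallel (motor starter, discharge valve actuator, and seal-flush unit): 1 − (1 − 0.847000)(1 − 0.975600)(1 − 0.832400) = 0.999374
Series (pressure transmitter and [0.999374]): 0.741200 × 0.999374 = 0.740736
Parallel ([0.740736] and centrifugal pump): 1 − (1 − 0.740736)(1 − 0.964000) = 0.9907

0.9907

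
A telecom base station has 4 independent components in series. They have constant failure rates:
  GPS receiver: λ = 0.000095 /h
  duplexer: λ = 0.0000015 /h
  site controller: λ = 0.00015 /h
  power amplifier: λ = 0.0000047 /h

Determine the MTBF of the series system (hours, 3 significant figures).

Series of exponential components: λ_sys = Σ λ_i
λ_sys = 0.000095 + 0.0000015 + 0.00015 + 0.0000047 = 2.5120e-04 /h
MTBF = 1 / λ_sys = 3980 h

3980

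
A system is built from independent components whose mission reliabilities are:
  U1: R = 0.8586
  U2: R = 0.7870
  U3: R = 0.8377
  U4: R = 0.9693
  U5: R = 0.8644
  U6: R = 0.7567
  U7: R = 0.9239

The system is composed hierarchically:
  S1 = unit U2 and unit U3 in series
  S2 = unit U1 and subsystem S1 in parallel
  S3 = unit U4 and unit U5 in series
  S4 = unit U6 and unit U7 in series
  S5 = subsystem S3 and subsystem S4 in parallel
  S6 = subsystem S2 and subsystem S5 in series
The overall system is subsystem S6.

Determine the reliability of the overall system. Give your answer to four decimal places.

0.9054

Series (U2 and U3): 0.787000 × 0.837700 = 0.659270
Parallel (U1 and [0.659270]): 1 − (1 − 0.858600)(1 − 0.659270) = 0.951821
Series (U4 and U5): 0.969300 × 0.864400 = 0.837863
Series (U6 and U7): 0.756700 × 0.923900 = 0.699115
Parallel ([0.837863] and [0.699115]): 1 − (1 − 0.837863)(1 − 0.699115) = 0.951215
Series ([0.951821] and [0.951215]): 0.951821 × 0.951215 = 0.9054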